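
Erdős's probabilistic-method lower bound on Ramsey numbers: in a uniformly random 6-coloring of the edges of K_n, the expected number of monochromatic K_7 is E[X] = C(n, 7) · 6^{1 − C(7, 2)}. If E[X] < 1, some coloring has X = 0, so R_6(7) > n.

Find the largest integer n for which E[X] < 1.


We need C(n, 7) · 6^{1 − 21} < 1, i.e. C(n, 7) < 6^{21 − 1} = 3656158440062976.
Check values of n near the boundary:
  n = 567: C(567, 7) = 3601671315933933; 3601671315933933 < 3656158440062976? YES
  n = 568: C(568, 7) = 3646611956239704; 3646611956239704 < 3656158440062976? YES
  n = 569: C(569, 7) = 3692032389858348; 3692032389858348 < 3656158440062976? NO
The largest n with C(n, 7) < 3656158440062976 is n = 568 (where E[X] = 16882462760369/16926659444736 ≈ 0.997389). Hence R_6(7) > 568, i.e. R_6(7) ≥ 569.

Largest n = 568; hence R_6(7) > 568.


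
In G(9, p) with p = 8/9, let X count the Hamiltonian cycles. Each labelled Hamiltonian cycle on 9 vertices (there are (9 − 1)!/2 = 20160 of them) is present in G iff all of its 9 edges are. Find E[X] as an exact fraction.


K_9 has (9 − 1)!/2 = 20160 labelled Hamiltonian cycles.
For each such Hamiltonian cycle H, let X_H = 1 if all 9 edges of H are present in G. Then P[X_H = 1] = p^{9} = (8/9)^{9} = 134217728/387420489.
Summing the indicators: E[X] = Σ_H E[X_H] = 20160 · p^{9} = 20160 · 134217728/387420489 = 300647710720/43046721.
Numerically: E[X] ≈ 6984.22.

E[X] = 20160 · (8/9)^{9} = 300647710720/43046721 ≈ 6984.22.


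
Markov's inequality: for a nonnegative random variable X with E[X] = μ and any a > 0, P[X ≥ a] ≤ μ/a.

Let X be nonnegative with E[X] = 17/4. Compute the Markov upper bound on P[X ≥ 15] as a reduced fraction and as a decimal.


μ = E[X] = 17/4, a = 15.
Markov: P[X ≥ 15] ≤ μ/a = (17/4)/15 = 17/60.
Numerically: ≈ 0.28333.
(Since a = 15 > μ = 4.25000, the bound 17/60 is < 1 and informative.)

P[X ≥ 15] ≤ 17/60 ≈ 0.28333.


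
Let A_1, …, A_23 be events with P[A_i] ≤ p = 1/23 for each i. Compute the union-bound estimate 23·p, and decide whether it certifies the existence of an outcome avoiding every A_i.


Union bound: P[∪_{i=1}^{23} A_i] ≤ Σ_i P[A_i] ≤ 23·p = 23·(1/23) = 1.
Numerically: 1 ≈ 1.00000.
Is 1 < 1? NO.
Since the bound 1 is ≥ 1, the union bound is uninformative here; it does NOT by itself certify existence.

23·p = 1 ≈ 1.00000; existence NOT certified by the union bound.


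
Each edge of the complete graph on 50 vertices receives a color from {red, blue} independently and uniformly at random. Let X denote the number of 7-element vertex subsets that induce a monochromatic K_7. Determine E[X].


Let X = Σ_S X_S over the C(50, 7) = 99884400 subsets S of size 7, where X_S = 1 if the K_7 on S is monochromatic.
For a fixed S, the K_7 on S has C(7, 2) = 21 edges. P[all 21 edges red] = (1/2)^21, and likewise for blue, so P[monochromatic] = 2·(1/2)^21 = 2^{1 − 21} = 1/1048576.
Summing: E[X] = C(50, 7) · 2^{1 − 21} = 99884400 · 1/1048576 = 6242775/65536.
Numerically: E[X] ≈ 95.257187.

E[X] = C(50,7)·2^(1−C(7,2)) = 6242775/65536 ≈ 95.257187.


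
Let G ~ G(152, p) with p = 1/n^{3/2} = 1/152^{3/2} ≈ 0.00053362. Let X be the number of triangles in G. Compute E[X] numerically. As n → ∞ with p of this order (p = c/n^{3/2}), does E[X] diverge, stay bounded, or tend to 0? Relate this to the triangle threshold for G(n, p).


Number of potential triangles: C(152, 3) = 573800.
Each occurs with probability p³ ≈ (0.00053362)³ ≈ 1.5195110e-10.
By linearity: E[X] = C(152, 3)·p³ ≈ 573800 · 1.5195110e-10 ≈ 0.00009.
Since α = 3/2 > 1, p = c/n^{3/2} = o(1/n) is below the triangle threshold p ~ 1/n. Asymptotically E[X] ~ (c³/6)·n^{3(1−α)} = (1³/6)·n^{-1.5} → 0, so by Markov's inequality G has no triangles w.h.p.

E[X] ≈ 0.00009; in regime p = Θ(1/n^{3/2}) E[X] tends to 0 (below the triangle threshold p ~ 1/n).


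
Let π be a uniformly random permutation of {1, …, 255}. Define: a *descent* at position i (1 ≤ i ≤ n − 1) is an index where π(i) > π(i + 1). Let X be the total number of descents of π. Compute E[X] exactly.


Write X = Σ X_I over i = 1, …, 254, with X_I the indicator of one descent.
There are 254 indicators.
For each fixed i, the pair (π(i), π(i+1)) is a uniformly random ordered pair of distinct values from {1, …, 255}; by symmetry P[π(i) > π(i+1)] = 1/2.
By linearity: E[X] = 254 · (1/2) = (255 − 1) · (1/2) = 127 ≈ 127.00000.

E[X] = 127 = 127.00000.


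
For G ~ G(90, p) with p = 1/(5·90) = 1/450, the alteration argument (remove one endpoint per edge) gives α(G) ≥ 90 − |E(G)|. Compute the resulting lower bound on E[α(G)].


E[|E(G)|] = C(90, 2)·p = 4005 · (1/450) = 89/10.
E[α(G)] ≥ n − E[|E(G)|] = 90 − 89/10 = 811/10.
Numerically: ≈ 81.100000.
(This is only a lower bound; the true E[α(G)] may be larger.)

E[α(G)] ≥ 811/10 ≈ 81.100000.


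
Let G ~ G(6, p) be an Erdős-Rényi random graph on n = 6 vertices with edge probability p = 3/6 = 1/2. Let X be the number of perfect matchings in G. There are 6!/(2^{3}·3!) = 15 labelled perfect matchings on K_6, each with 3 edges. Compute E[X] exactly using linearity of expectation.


K_6 has 6!/(2^{3}·3!) = 15 labelled perfect matchings.
For each such perfect matching H, let X_H = 1 if all 3 edges of H are present in G. Then P[X_H = 1] = p^{3} = (1/2)^{3} = 1/8.
By linearity: E[X] = Σ_H E[X_H] = 15 · p^{3} = 15 · 1/8 = 15/8.
Numerically: E[X] ≈ 1.875.

E[X] = 15 · (1/2)^{3} = 15/8 ≈ 1.875.


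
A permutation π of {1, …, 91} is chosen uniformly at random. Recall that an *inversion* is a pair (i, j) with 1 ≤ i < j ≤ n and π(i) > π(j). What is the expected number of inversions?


Write X = Σ X_I over the C(91, 2) = 4095 pairs i < j, with X_I the indicator of one inversion.
There are 4095 indicators.
For each fixed pair i < j, the values π(i) and π(j) are two distinct elements of {1, …, 91} in uniformly random order; by symmetry P[π(i) > π(j)] = 1/2.
By linearity: E[X] = 4095 · (1/2) = C(91, 2) · (1/2) = 4095/2 = 4095/2 ≈ 2047.500.

E[X] = 4095/2 = 2047.500.


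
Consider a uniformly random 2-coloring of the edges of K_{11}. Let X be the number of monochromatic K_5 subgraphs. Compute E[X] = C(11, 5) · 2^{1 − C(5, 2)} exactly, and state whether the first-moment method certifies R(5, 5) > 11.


E[X] = C(11, 5) · 2^{1 − 10} = 462 · 2^{−9} = 462/512.
As a reduced fraction: E[X] = 231/256 ≈ 0.902344.
Is E[X] < 1? YES.
Since E[X] < 1, there exists a 2-coloring of K_{11} with no monochromatic K_5; hence R(5, 5) > 11.

E[X] = 231/256 ≈ 0.902344; E[X] < 1, so R(5, 5) > 11.


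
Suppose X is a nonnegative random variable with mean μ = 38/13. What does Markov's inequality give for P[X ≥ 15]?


μ = E[X] = 38/13, a = 15.
Markov: P[X ≥ 15] ≤ μ/a = (38/13)/15 = 38/195.
Numerically: ≈ 0.194872.
(Since a = 15 > μ = 2.923077, the bound 38/195 is < 1 and informative.)

P[X ≥ 15] ≤ 38/195 ≈ 0.194872.


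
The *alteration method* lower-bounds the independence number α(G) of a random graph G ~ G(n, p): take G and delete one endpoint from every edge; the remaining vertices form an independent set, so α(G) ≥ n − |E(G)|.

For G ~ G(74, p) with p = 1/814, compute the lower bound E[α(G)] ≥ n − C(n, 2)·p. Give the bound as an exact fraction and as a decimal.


E[|E(G)|] = C(74, 2)·p = 2701 · (1/814) = 73/22.
E[α(G)] ≥ n − E[|E(G)|] = 74 − 73/22 = 1555/22.
Numerically: ≈ 70.68182.
(This is only a lower bound; the true E[α(G)] may be larger.)

E[α(G)] ≥ 1555/22 ≈ 70.68182.


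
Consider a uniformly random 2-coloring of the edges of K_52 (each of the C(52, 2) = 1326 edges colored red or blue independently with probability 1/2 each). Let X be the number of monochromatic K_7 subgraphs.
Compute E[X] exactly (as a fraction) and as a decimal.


Let X = Σ_S X_S over the C(52, 7) = 133784560 subsets S of size 7, where X_S = 1 if the K_7 on S is monochromatic.
For a fixed S, the K_7 on S has C(7, 2) = 21 edges. P[all 21 edges red] = (1/2)^21, and likewise for blue, so P[monochromatic] = 2·(1/2)^21 = 2^{1 − 21} = 1/1048576.
By linearity: E[X] = C(52, 7) · 2^{1 − 21} = 133784560 · 1/1048576 = 8361535/65536.
Numerically: E[X] ≈ 127.5869.

E[X] = C(52,7)·2^(1−C(7,2)) = 8361535/65536 ≈ 127.5869.


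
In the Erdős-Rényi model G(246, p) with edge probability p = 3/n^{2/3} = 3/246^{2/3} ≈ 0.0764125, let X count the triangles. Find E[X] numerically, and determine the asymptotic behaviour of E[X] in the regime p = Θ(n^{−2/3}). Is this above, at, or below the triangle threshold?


Number of potential triangles: C(246, 3) = 2450980.
Each occurs with probability p³ ≈ (0.0764125)³ ≈ 4.46162998e-04.
By linearity: E[X] = C(246, 3)·p³ ≈ 2450980 · 4.46162998e-04 ≈ 1093.536585.
Since α = 2/3 < 1, p = c/n^{2/3} ≫ 1/n is above the triangle threshold p ~ 1/n. Asymptotically E[X] ~ (c³/6)·n^{3(1−α)} = (3³/6)·n^{1} → ∞; triangles are abundant w.h.p.

E[X] ≈ 1093.536585; in regime p = Θ(1/n^{2/3}) E[X] diverges (above the triangle threshold p ~ 1/n).


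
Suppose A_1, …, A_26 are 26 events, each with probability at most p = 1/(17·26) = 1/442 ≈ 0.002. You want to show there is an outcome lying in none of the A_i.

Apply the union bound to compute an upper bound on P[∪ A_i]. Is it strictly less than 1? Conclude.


Union bound: P[∪_{i=1}^{26} A_i] ≤ Σ_i P[A_i] ≤ 26·p = 26·(1/442) = 1/17.
Numerically: 1/17 ≈ 0.059.
Is 1/17 < 1? YES.
Since P[∪ A_i] ≤ 1/17 < 1, the complement has P[∩ A_i^c] ≥ 1 − 1/17 = 16/17 > 0, so some outcome avoids every A_i.

26·p = 1/17 ≈ 0.059; existence CERTIFIED by the union bound.


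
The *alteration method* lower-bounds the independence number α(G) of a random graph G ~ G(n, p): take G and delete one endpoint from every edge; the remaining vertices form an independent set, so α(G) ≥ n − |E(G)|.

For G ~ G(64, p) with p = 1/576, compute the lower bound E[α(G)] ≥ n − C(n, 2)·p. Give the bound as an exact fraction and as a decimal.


E[|E(G)|] = C(64, 2)·p = 2016 · (1/576) = 7/2.
E[α(G)] ≥ n − E[|E(G)|] = 64 − 7/2 = 121/2.
Numerically: ≈ 60.50000.
(This is only a lower bound; the true E[α(G)] may be larger.)

E[α(G)] ≥ 121/2 ≈ 60.50000.


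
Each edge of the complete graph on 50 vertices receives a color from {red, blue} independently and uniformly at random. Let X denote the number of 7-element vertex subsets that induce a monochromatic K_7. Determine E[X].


Let X = Σ_S X_S over the C(50, 7) = 99884400 subsets S of size 7, where X_S = 1 if the K_7 on S is monochromatic.
For a fixed S, the K_7 on S has C(7, 2) = 21 edges. P[all 21 edges red] = (1/2)^21, and likewise for blue, so P[monochromatic] = 2·(1/2)^21 = 2^{1 − 21} = 1/1048576.
By linearity of expectation: E[X] = C(50, 7) · 2^{1 − 21} = 99884400 · 1/1048576 = 6242775/65536.
Numerically: E[X] ≈ 95.25719.

E[X] = C(50,7)·2^(1−C(7,2)) = 6242775/65536 ≈ 95.25719.


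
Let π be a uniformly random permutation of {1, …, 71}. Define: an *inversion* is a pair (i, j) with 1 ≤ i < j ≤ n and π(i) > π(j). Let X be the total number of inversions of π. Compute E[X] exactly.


Write X = Σ X_I over the C(71, 2) = 2485 pairs i < j, with X_I the indicator of one inversion.
There are 2485 indicators.
For each fixed pair i < j, the values π(i) and π(j) are two distinct elements of {1, …, 71} in uniformly random order; by symmetry P[π(i) > π(j)] = 1/2.
By linearity: E[X] = 2485 · (1/2) = C(71, 2) · (1/2) = 2485/2 = 2485/2 ≈ 1242.500.

E[X] = 2485/2 = 1242.500.


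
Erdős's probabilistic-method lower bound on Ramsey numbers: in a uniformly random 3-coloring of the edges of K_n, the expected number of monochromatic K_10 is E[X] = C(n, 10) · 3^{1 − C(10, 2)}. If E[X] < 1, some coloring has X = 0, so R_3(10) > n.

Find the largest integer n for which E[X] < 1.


We need C(n, 10) · 3^{1 − 45} < 1, i.e. C(n, 10) < 3^{45 − 1} = 984770902183611232881.
Check values of n near the boundary:
  n = 569: C(569, 10) = 905357721286137524328; 905357721286137524328 < 984770902183611232881? YES
  n = 570: C(570, 10) = 921524823451961408691; 921524823451961408691 < 984770902183611232881? YES
  n = 571: C(571, 10) = 937951290893172842001; 937951290893172842001 < 984770902183611232881? YES
  n = 572: C(572, 10) = 954640815642161682606; 954640815642161682606 < 984770902183611232881? YES
  n = 573: C(573, 10) = 971597135635805762226; 971597135635805762226 < 984770902183611232881? YES
  n = 574: C(574, 10) = 988824035203816502691; 988824035203816502691 < 984770902183611232881? NO
The largest n with C(n, 10) < 984770902183611232881 is n = 573 (where E[X] = 35985079097622435638/36472996377170786403 ≈ 0.9866). Hence R_3(10) > 573, i.e. R_3(10) ≥ 574.

Largest n = 573; hence R_3(10) > 573.


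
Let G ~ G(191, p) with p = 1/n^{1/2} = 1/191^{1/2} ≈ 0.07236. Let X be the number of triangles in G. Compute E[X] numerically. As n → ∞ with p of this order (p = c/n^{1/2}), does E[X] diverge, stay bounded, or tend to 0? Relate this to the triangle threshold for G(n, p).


Number of potential triangles: C(191, 3) = 1143135.
Each occurs with probability p³ ≈ (0.07236)³ ≈ 3.788349e-04.
By linearity: E[X] = C(191, 3)·p³ ≈ 1143135 · 3.788349e-04 ≈ 433.0594.
Since α = 1/2 < 1, p = c/n^{1/2} ≫ 1/n is above the triangle threshold p ~ 1/n. Asymptotically E[X] ~ (c³/6)·n^{3(1−α)} = (1³/6)·n^{1.5} → ∞; triangles are abundant w.h.p.

E[X] ≈ 433.0594; in regime p = Θ(1/n^{1/2}) E[X] diverges (above the triangle threshold p ~ 1/n).


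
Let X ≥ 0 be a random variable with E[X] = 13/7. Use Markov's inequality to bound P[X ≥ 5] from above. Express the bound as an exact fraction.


μ = E[X] = 13/7, a = 5.
Markov: P[X ≥ 5] ≤ μ/a = (13/7)/5 = 13/35.
Numerically: ≈ 0.3714.
(Since a = 5 > μ = 1.8571, the bound 13/35 is < 1 and informative.)

P[X ≥ 5] ≤ 13/35 ≈ 0.3714.


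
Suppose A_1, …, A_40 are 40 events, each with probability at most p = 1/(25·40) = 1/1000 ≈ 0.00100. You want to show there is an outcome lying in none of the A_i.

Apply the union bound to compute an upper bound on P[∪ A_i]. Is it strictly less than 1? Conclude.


Union bound: P[∪_{i=1}^{40} A_i] ≤ Σ_i P[A_i] ≤ 40·p = 40·(1/1000) = 1/25.
Numerically: 1/25 ≈ 0.04000.
Is 1/25 < 1? YES.
Since P[∪ A_i] ≤ 1/25 < 1, the complement has P[∩ A_i^c] ≥ 1 − 1/25 = 24/25 > 0, so some outcome avoids every A_i.

40·p = 1/25 ≈ 0.04000; existence CERTIFIED by the union bound.


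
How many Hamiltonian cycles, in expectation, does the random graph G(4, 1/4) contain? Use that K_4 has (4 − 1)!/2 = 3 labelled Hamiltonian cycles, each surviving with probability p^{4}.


K_4 has (4 − 1)!/2 = 3 labelled Hamiltonian cycles.
For each such Hamiltonian cycle H, let X_H = 1 if all 4 edges of H are present in G. Then P[X_H = 1] = p^{4} = (1/4)^{4} = 1/256.
Summing the indicators: E[X] = Σ_H E[X_H] = 3 · p^{4} = 3 · 1/256 = 3/256.
Numerically: E[X] ≈ 0.011719.

E[X] = 3 · (1/4)^{4} = 3/256 ≈ 0.011719.


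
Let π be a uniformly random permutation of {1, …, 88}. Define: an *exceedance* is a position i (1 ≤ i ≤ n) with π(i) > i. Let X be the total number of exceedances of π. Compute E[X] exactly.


Write X = Σ_{i=1}^{88} X_i, where X_i = 1_{π(i) > i}.
For each fixed i, π(i) is uniform over {1, …, 88} (marginal of a uniform permutation), so P[π(i) > i] = (n − i)/n. Summing: Σ_{i=1}^{88} (n − i)/n = (0 + 1 + … + 87)/88 = 88(88 − 1)/(2·88) = (88 − 1)/2.
Hence E[X] = Σ_{i=1}^{88} (88 − i)/88 = 87/2 ≈ 43.500000.

E[X] = 87/2 = 43.500000.


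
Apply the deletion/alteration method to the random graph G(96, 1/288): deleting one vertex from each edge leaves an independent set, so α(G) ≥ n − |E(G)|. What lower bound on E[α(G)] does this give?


E[|E(G)|] = C(96, 2)·p = 4560 · (1/288) = 95/6.
E[α(G)] ≥ n − E[|E(G)|] = 96 − 95/6 = 481/6.
Numerically: ≈ 80.167.
(This is only a lower bound; the true E[α(G)] may be larger.)

E[α(G)] ≥ 481/6 ≈ 80.167.


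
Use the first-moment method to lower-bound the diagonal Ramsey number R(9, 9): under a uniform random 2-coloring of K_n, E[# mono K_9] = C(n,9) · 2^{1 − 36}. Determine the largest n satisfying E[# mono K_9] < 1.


We need C(n, 9) · 2^{1 − 36} < 1, i.e. C(n, 9) < 2^{36 − 1} = 34359738368.
Check values of n near the boundary:
  n = 60: C(60, 9) = 14783142660; 14783142660 < 34359738368? YES
  n = 61: C(61, 9) = 17341763505; 17341763505 < 34359738368? YES
  n = 62: C(62, 9) = 20286591270; 20286591270 < 34359738368? YES
  n = 63: C(63, 9) = 23667689815; 23667689815 < 34359738368? YES
  n = 64: C(64, 9) = 27540584512; 27540584512 < 34359738368? YES
  n = 65: C(65, 9) = 31966749880; 31966749880 < 34359738368? YES
  n = 66: C(66, 9) = 37014131440; 37014131440 < 34359738368? NO
  n = 67: C(67, 9) = 42757703560; 42757703560 < 34359738368? NO
  n = 68: C(68, 9) = 49280065120; 49280065120 < 34359738368? NO
The largest n with C(n, 9) < 34359738368 is n = 65 (where E[X] = 3995843735/4294967296 ≈ 0.93035). Hence R(9, 9) > 65, i.e. R(9, 9) ≥ 66.

Largest n = 65; hence R(9, 9) > 65.


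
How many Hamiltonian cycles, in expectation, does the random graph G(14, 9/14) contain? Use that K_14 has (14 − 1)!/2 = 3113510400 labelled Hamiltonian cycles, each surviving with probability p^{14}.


K_14 has (14 − 1)!/2 = 3113510400 labelled Hamiltonian cycles.
For each such Hamiltonian cycle H, let X_H = 1 if all 14 edges of H are present in G. Then P[X_H = 1] = p^{14} = (9/14)^{14} = 22876792454961/11112006825558016.
Summing the indicators: E[X] = Σ_H E[X_H] = 3113510400 · p^{14} = 3113510400 · 22876792454961/11112006825558016 = 19873641525435994725/3100448333024.
Numerically: E[X] ≈ 6.4099e+06.

E[X] = 3113510400 · (9/14)^{14} = 19873641525435994725/3100448333024 ≈ 6.4099e+06.


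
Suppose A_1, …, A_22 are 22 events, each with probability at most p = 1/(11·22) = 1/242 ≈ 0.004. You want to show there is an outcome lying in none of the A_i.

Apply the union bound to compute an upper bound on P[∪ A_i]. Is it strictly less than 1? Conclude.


Union bound: P[∪_{i=1}^{22} A_i] ≤ Σ_i P[A_i] ≤ 22·p = 22·(1/242) = 1/11.
Numerically: 1/11 ≈ 0.091.
Is 1/11 < 1? YES.
Since P[∪ A_i] ≤ 1/11 < 1, the complement has P[∩ A_i^c] ≥ 1 − 1/11 = 10/11 > 0, so some outcome avoids every A_i.

22·p = 1/11 ≈ 0.091; existence CERTIFIED by the union bound.


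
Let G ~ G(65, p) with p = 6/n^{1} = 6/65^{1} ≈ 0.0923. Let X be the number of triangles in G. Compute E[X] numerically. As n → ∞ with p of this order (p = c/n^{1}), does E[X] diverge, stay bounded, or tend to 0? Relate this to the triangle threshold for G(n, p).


Number of potential triangles: C(65, 3) = 43680.
Each occurs with probability p³ ≈ (0.0923)³ ≈ 7.86527e-04.
By linearity: E[X] = C(65, 3)·p³ ≈ 43680 · 7.86527e-04 ≈ 34.356.
Here α = 1, so p = 6/n is exactly at the triangle threshold p ~ 1/n. Asymptotically E[X] → c³/6 = 6³/6 = 36 ≈ 36.000, a bounded constant. In this regime the triangle count is asymptotically Poisson(c³/6).

E[X] ≈ 34.356; in regime p = Θ(1/n^{1}) E[X] stays bounded (at the triangle threshold p ~ 1/n).


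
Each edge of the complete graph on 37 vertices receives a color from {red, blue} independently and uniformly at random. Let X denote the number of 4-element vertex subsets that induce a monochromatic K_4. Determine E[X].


Let X = Σ_S X_S over the C(37, 4) = 66045 subsets S of size 4, where X_S = 1 if the K_4 on S is monochromatic.
For a fixed S, the K_4 on S has C(4, 2) = 6 edges. P[all 6 edges red] = (1/2)^6, and likewise for blue, so P[monochromatic] = 2·(1/2)^6 = 2^{1 − 6} = 1/32.
By linearity: E[X] = C(37, 4) · 2^{1 − 6} = 66045 · 1/32 = 66045/32.
Numerically: E[X] ≈ 2063.906250.

E[X] = C(37,4)·2^(1−C(4,2)) = 66045/32 ≈ 2063.906250.


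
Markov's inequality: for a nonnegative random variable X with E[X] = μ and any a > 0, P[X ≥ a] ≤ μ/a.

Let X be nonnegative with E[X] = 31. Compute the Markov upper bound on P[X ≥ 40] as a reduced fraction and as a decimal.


μ = E[X] = 31, a = 40.
Markov: P[X ≥ 40] ≤ μ/a = (31)/40 = 31/40.
Numerically: ≈ 0.775.
(Since a = 40 > μ = 31.000, the bound 31/40 is < 1 and informative.)

P[X ≥ 40] ≤ 31/40 ≈ 0.775.


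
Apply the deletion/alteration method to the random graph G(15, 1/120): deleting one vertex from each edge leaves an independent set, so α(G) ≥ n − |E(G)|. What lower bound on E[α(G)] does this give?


E[|E(G)|] = C(15, 2)·p = 105 · (1/120) = 7/8.
E[α(G)] ≥ n − E[|E(G)|] = 15 − 7/8 = 113/8.
Numerically: ≈ 14.12500.
(This is only a lower bound; the true E[α(G)] may be larger.)

E[α(G)] ≥ 113/8 ≈ 14.12500.


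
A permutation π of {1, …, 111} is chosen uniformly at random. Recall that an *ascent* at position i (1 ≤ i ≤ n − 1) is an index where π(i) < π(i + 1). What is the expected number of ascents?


Write X = Σ X_I over i = 1, …, 110, with X_I the indicator of one ascent.
There are 110 indicators.
For each fixed i, the pair (π(i), π(i+1)) is a uniformly random ordered pair of distinct values from {1, …, 111}; by symmetry P[π(i) < π(i+1)] = 1/2.
By linearity: E[X] = 110 · (1/2) = (111 − 1) · (1/2) = 55 ≈ 55.00000.

E[X] = 55 = 55.00000.


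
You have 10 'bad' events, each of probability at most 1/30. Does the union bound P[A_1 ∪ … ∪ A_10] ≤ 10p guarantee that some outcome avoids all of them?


Union bound: P[∪_{i=1}^{10} A_i] ≤ Σ_i P[A_i] ≤ 10·p = 10·(1/30) = 1/3.
Numerically: 1/3 ≈ 0.3333333.
Is 1/3 < 1? YES.
Since P[∪ A_i] ≤ 1/3 < 1, the complement has P[∩ A_i^c] ≥ 1 − 1/3 = 2/3 > 0, so some outcome avoids every A_i.

10·p = 1/3 ≈ 0.3333333; existence CERTIFIED by the union bound.


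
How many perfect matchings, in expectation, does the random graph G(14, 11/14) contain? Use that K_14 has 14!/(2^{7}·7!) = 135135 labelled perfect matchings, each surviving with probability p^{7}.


K_14 has 14!/(2^{7}·7!) = 135135 labelled perfect matchings.
For each such perfect matching H, let X_H = 1 if all 7 edges of H are present in G. Then P[X_H = 1] = p^{7} = (11/14)^{7} = 19487171/105413504.
By linearity: E[X] = Σ_H E[X_H] = 135135 · p^{7} = 135135 · 19487171/105413504 = 376199836155/15059072.
Numerically: E[X] ≈ 24982.

E[X] = 135135 · (11/14)^{7} = 376199836155/15059072 ≈ 24982.


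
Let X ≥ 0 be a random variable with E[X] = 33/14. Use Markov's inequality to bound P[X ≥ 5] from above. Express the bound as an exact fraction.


μ = E[X] = 33/14, a = 5.
Markov: P[X ≥ 5] ≤ μ/a = (33/14)/5 = 33/70.
Numerically: ≈ 0.471429.
(Since a = 5 > μ = 2.357143, the bound 33/70 is < 1 and informative.)

P[X ≥ 5] ≤ 33/70 ≈ 0.471429.


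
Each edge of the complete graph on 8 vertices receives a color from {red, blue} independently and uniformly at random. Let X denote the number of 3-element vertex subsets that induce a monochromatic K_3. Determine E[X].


Let X = Σ_S X_S over the C(8, 3) = 56 subsets S of size 3, where X_S = 1 if the K_3 on S is monochromatic.
For a fixed S, the K_3 on S has C(3, 2) = 3 edges. P[all 3 edges red] = (1/2)^3, and likewise for blue, so P[monochromatic] = 2·(1/2)^3 = 2^{1 − 3} = 1/4.
Summing: E[X] = C(8, 3) · 2^{1 − 3} = 56 · 1/4 = 14.
Numerically: E[X] ≈ 14.0000.

E[X] = C(8,3)·2^(1−C(3,2)) = 14 ≈ 14.0000.


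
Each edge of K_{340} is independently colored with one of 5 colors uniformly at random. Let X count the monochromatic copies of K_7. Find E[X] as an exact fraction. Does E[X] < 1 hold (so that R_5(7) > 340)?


E[X] = C(340, 7) · 5^{1 − 21} = 97932136940560 · 5^{−20} = 97932136940560/95367431640625.
As a reduced fraction: E[X] = 19586427388112/19073486328125 ≈ 1.0269.
Is E[X] < 1? NO.
Since E[X] ≥ 1, the first-moment bound is inconclusive at n = 340; it does NOT by itself certify R_5(7) > 340.

E[X] = 19586427388112/19073486328125 ≈ 1.0269; E[X] ≥ 1; first-moment method inconclusive here.


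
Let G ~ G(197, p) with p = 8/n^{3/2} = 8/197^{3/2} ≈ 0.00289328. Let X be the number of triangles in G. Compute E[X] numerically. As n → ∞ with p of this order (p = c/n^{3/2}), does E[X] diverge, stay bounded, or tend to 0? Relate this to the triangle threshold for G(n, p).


Number of potential triangles: C(197, 3) = 1254890.
Each occurs with probability p³ ≈ (0.00289328)³ ≈ 2.42198776e-08.
By linearity: E[X] = C(197, 3)·p³ ≈ 1254890 · 2.42198776e-08 ≈ 0.030393.
Since α = 3/2 > 1, p = c/n^{3/2} = o(1/n) is below the triangle threshold p ~ 1/n. Asymptotically E[X] ~ (c³/6)·n^{3(1−α)} = (8³/6)·n^{-1.5} → 0, so by Markov's inequality G has no triangles w.h.p.

E[X] ≈ 0.030393; in regime p = Θ(1/n^{3/2}) E[X] tends to 0 (below the triangle threshold p ~ 1/n).


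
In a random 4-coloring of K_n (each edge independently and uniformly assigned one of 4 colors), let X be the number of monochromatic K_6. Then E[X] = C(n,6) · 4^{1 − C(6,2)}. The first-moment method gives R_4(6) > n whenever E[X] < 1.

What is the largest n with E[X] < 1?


We need C(n, 6) · 4^{1 − 15} < 1, i.e. C(n, 6) < 4^{15 − 1} = 268435456.
Check values of n near the boundary:
  n = 74: C(74, 6) = 185250786; 185250786 < 268435456? YES
  n = 75: C(75, 6) = 201359550; 201359550 < 268435456? YES
  n = 76: C(76, 6) = 218618940; 218618940 < 268435456? YES
  n = 77: C(77, 6) = 237093780; 237093780 < 268435456? YES
  n = 78: C(78, 6) = 256851595; 256851595 < 268435456? YES
  n = 79: C(79, 6) = 277962685; 277962685 < 268435456? NO
The largest n with C(n, 6) < 268435456 is n = 78 (where E[X] = 256851595/268435456 ≈ 0.9568). Hence R_4(6) > 78, i.e. R_4(6) ≥ 79.

Largest n = 78; hence R_4(6) > 78.


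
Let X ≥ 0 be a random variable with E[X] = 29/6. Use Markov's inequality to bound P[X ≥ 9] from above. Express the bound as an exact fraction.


μ = E[X] = 29/6, a = 9.
Markov: P[X ≥ 9] ≤ μ/a = (29/6)/9 = 29/54.
Numerically: ≈ 0.537037.
(Since a = 9 > μ = 4.833333, the bound 29/54 is < 1 and informative.)

P[X ≥ 9] ≤ 29/54 ≈ 0.537037.


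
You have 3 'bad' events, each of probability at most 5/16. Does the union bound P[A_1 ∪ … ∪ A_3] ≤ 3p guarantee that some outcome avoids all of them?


Union bound: P[∪_{i=1}^{3} A_i] ≤ Σ_i P[A_i] ≤ 3·p = 3·(5/16) = 15/16.
Numerically: 15/16 ≈ 0.937500.
Is 15/16 < 1? YES.
Since P[∪ A_i] ≤ 15/16 < 1, the complement has P[∩ A_i^c] ≥ 1 − 15/16 = 1/16 > 0, so some outcome avoids every A_i.

3·p = 15/16 ≈ 0.937500; existence CERTIFIED by the union bound.


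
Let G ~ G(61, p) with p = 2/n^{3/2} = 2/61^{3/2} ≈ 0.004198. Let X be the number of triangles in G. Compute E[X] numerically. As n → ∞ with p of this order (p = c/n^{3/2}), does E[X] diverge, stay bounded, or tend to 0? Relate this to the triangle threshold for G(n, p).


Number of potential triangles: C(61, 3) = 35990.
Each occurs with probability p³ ≈ (0.004198)³ ≈ 7.397854e-08.
By linearity: E[X] = C(61, 3)·p³ ≈ 35990 · 7.397854e-08 ≈ 0.0027.
Since α = 3/2 > 1, p = c/n^{3/2} = o(1/n) is below the triangle threshold p ~ 1/n. Asymptotically E[X] ~ (c³/6)·n^{3(1−α)} = (2³/6)·n^{-1.5} → 0, so by Markov's inequality G has no triangles w.h.p.

E[X] ≈ 0.0027; in regime p = Θ(1/n^{3/2}) E[X] tends to 0 (below the triangle threshold p ~ 1/n).


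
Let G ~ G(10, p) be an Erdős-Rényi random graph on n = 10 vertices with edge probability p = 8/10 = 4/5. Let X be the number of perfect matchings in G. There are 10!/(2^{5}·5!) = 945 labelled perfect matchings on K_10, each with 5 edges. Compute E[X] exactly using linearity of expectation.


K_10 has 10!/(2^{5}·5!) = 945 labelled perfect matchings.
For each such perfect matching H, let X_H = 1 if all 5 edges of H are present in G. Then P[X_H = 1] = p^{5} = (4/5)^{5} = 1024/3125.
By linearity: E[X] = Σ_H E[X_H] = 945 · p^{5} = 945 · 1024/3125 = 193536/625.
Numerically: E[X] ≈ 309.66.

E[X] = 945 · (4/5)^{5} = 193536/625 ≈ 309.66.


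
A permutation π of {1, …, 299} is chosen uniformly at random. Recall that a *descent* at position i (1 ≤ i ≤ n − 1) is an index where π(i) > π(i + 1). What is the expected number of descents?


Write X = Σ X_I over i = 1, …, 298, with X_I the indicator of one descent.
There are 298 indicators.
For each fixed i, the pair (π(i), π(i+1)) is a uniformly random ordered pair of distinct values from {1, …, 299}; by symmetry P[π(i) > π(i+1)] = 1/2.
By linearity: E[X] = 298 · (1/2) = (299 − 1) · (1/2) = 149 ≈ 149.00000.

E[X] = 149 = 149.00000.


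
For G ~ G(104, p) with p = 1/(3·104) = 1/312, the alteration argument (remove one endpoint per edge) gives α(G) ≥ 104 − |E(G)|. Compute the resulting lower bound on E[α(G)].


E[|E(G)|] = C(104, 2)·p = 5356 · (1/312) = 103/6.
E[α(G)] ≥ n − E[|E(G)|] = 104 − 103/6 = 521/6.
Numerically: ≈ 86.833333.
(This is only a lower bound; the true E[α(G)] may be larger.)

E[α(G)] ≥ 521/6 ≈ 86.833333.


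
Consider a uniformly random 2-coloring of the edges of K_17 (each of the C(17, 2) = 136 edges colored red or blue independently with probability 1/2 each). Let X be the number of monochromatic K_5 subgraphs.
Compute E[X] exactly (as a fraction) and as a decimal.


Let X = Σ_S X_S over the C(17, 5) = 6188 subsets S of size 5, where X_S = 1 if the K_5 on S is monochromatic.
For a fixed S, the K_5 on S has C(5, 2) = 10 edges. P[all 10 edges red] = (1/2)^10, and likewise for blue, so P[monochromatic] = 2·(1/2)^10 = 2^{1 − 10} = 1/512.
Summing: E[X] = C(17, 5) · 2^{1 − 10} = 6188 · 1/512 = 1547/128.
Numerically: E[X] ≈ 12.086.

E[X] = C(17,5)·2^(1−C(5,2)) = 1547/128 ≈ 12.086.


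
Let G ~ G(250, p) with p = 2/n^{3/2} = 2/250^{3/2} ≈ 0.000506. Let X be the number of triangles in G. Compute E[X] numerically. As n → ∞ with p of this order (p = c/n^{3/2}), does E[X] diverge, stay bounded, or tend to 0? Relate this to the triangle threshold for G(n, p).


Number of potential triangles: C(250, 3) = 2573000.
Each occurs with probability p³ ≈ (0.000506)³ ≈ 1.29527e-10.
By linearity: E[X] = C(250, 3)·p³ ≈ 2573000 · 1.29527e-10 ≈ 0.000.
Since α = 3/2 > 1, p = c/n^{3/2} = o(1/n) is below the triangle threshold p ~ 1/n. Asymptotically E[X] ~ (c³/6)·n^{3(1−α)} = (2³/6)·n^{-1.5} → 0, so by Markov's inequality G has no triangles w.h.p.

E[X] ≈ 0.000; in regime p = Θ(1/n^{3/2}) E[X] tends to 0 (below the triangle threshold p ~ 1/n).


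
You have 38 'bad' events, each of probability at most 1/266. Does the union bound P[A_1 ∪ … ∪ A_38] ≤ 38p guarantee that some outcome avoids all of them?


Union bound: P[∪_{i=1}^{38} A_i] ≤ Σ_i P[A_i] ≤ 38·p = 38·(1/266) = 1/7.
Numerically: 1/7 ≈ 0.1429.
Is 1/7 < 1? YES.
Since P[∪ A_i] ≤ 1/7 < 1, the complement has P[∩ A_i^c] ≥ 1 − 1/7 = 6/7 > 0, so some outcome avoids every A_i.

38·p = 1/7 ≈ 0.1429; existence CERTIFIED by the union bound.


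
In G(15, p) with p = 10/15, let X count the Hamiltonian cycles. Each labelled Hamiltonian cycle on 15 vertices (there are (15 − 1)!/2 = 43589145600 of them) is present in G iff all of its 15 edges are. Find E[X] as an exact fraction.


K_15 has (15 − 1)!/2 = 43589145600 labelled Hamiltonian cycles.
For each such Hamiltonian cycle H, let X_H = 1 if all 15 edges of H are present in G. Then P[X_H = 1] = p^{15} = (2/3)^{15} = 32768/14348907.
By linearity of expectation: E[X] = Σ_H E[X_H] = 43589145600 · p^{15} = 43589145600 · 32768/14348907 = 5877897625600/59049.
Numerically: E[X] ≈ 9.95427e+07.

E[X] = 43589145600 · (2/3)^{15} = 5877897625600/59049 ≈ 9.95427e+07.


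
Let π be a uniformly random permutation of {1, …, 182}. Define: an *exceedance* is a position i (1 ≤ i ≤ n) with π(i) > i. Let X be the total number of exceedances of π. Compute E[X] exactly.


Write X = Σ_{i=1}^{182} X_i, where X_i = 1_{π(i) > i}.
For each fixed i, π(i) is uniform over {1, …, 182} (marginal of a uniform permutation), so P[π(i) > i] = (n − i)/n. Summing: Σ_{i=1}^{182} (n − i)/n = (0 + 1 + … + 181)/182 = 182(182 − 1)/(2·182) = (182 − 1)/2.
Hence E[X] = Σ_{i=1}^{182} (182 − i)/182 = 181/2 ≈ 90.50000.

E[X] = 181/2 = 90.50000.


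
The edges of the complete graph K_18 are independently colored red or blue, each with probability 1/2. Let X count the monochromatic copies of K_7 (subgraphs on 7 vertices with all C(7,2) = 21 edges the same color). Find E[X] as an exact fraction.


Let X = Σ_S X_S over the C(18, 7) = 31824 subsets S of size 7, where X_S = 1 if the K_7 on S is monochromatic.
For a fixed S, the K_7 on S has C(7, 2) = 21 edges. P[all 21 edges red] = (1/2)^21, and likewise for blue, so P[monochromatic] = 2·(1/2)^21 = 2^{1 − 21} = 1/1048576.
By linearity of expectation: E[X] = C(18, 7) · 2^{1 − 21} = 31824 · 1/1048576 = 1989/65536.
Numerically: E[X] ≈ 0.03035.

E[X] = C(18,7)·2^(1−C(7,2)) = 1989/65536 ≈ 0.03035.


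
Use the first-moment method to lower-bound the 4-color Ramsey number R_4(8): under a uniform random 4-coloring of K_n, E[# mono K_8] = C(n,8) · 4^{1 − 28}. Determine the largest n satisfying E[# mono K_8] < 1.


We need C(n, 8) · 4^{1 − 28} < 1, i.e. C(n, 8) < 4^{28 − 1} = 18014398509481984.
Check values of n near the boundary:
  n = 402: C(402, 8) = 15770615726749950; 15770615726749950 < 18014398509481984? YES
  n = 403: C(403, 8) = 16090020602228430; 16090020602228430 < 18014398509481984? YES
  n = 404: C(404, 8) = 16415071523485570; 16415071523485570 < 18014398509481984? YES
  n = 405: C(405, 8) = 16745853821188050; 16745853821188050 < 18014398509481984? YES
  n = 406: C(406, 8) = 17082453897995850; 17082453897995850 < 18014398509481984? YES
  n = 407: C(407, 8) = 17424959239309050; 17424959239309050 < 18014398509481984? YES
  n = 408: C(408, 8) = 17773458424095231; 17773458424095231 < 18014398509481984? YES
  n = 409: C(409, 8) = 18128041135797879; 18128041135797879 < 18014398509481984? NO
  n = 410: C(410, 8) = 18488798173326195; 18488798173326195 < 18014398509481984? NO
The largest n with C(n, 8) < 18014398509481984 is n = 408 (where E[X] = 17773458424095231/18014398509481984 ≈ 0.98663). Hence R_4(8) > 408, i.e. R_4(8) ≥ 409.

Largest n = 408; hence R_4(8) > 408.


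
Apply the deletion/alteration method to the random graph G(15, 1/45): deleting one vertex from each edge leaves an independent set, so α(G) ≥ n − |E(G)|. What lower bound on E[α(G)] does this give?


E[|E(G)|] = C(15, 2)·p = 105 · (1/45) = 7/3.
E[α(G)] ≥ n − E[|E(G)|] = 15 − 7/3 = 38/3.
Numerically: ≈ 12.66667.
(This is only a lower bound; the true E[α(G)] may be larger.)

E[α(G)] ≥ 38/3 ≈ 12.66667.


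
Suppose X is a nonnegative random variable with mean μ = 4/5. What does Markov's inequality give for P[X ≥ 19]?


μ = E[X] = 4/5, a = 19.
Markov: P[X ≥ 19] ≤ μ/a = (4/5)/19 = 4/95.
Numerically: ≈ 0.0421.
(Since a = 19 > μ = 0.8000, the bound 4/95 is < 1 and informative.)

P[X ≥ 19] ≤ 4/95 ≈ 0.0421.


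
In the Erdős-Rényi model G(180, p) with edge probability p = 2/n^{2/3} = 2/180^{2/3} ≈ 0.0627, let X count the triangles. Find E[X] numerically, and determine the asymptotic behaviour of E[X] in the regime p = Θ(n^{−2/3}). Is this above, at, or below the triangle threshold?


Number of potential triangles: C(180, 3) = 955860.
Each occurs with probability p³ ≈ (0.0627)³ ≈ 2.46914e-04.
By linearity: E[X] = C(180, 3)·p³ ≈ 955860 · 2.46914e-04 ≈ 236.015.
Since α = 2/3 < 1, p = c/n^{2/3} ≫ 1/n is above the triangle threshold p ~ 1/n. Asymptotically E[X] ~ (c³/6)·n^{3(1−α)} = (2³/6)·n^{1} → ∞; triangles are abundant w.h.p.

E[X] ≈ 236.015; in regime p = Θ(1/n^{2/3}) E[X] diverges (above the triangle threshold p ~ 1/n).


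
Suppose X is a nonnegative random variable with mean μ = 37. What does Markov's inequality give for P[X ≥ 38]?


μ = E[X] = 37, a = 38.
Markov: P[X ≥ 38] ≤ μ/a = (37)/38 = 37/38.
Numerically: ≈ 0.974.
(Since a = 38 > μ = 37.000, the bound 37/38 is < 1 and informative.)

P[X ≥ 38] ≤ 37/38 ≈ 0.974.


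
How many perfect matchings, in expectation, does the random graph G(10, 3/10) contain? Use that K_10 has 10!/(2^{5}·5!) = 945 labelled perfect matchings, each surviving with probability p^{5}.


K_10 has 10!/(2^{5}·5!) = 945 labelled perfect matchings.
For each such perfect matching H, let X_H = 1 if all 5 edges of H are present in G. Then P[X_H = 1] = p^{5} = (3/10)^{5} = 243/100000.
By linearity: E[X] = Σ_H E[X_H] = 945 · p^{5} = 945 · 243/100000 = 45927/20000.
Numerically: E[X] ≈ 2.29635.

E[X] = 945 · (3/10)^{5} = 45927/20000 ≈ 2.29635.


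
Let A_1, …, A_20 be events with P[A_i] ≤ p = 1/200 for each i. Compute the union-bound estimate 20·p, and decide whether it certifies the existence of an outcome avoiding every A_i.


Union bound: P[∪_{i=1}^{20} A_i] ≤ Σ_i P[A_i] ≤ 20·p = 20·(1/200) = 1/10.
Numerically: 1/10 ≈ 0.1000.
Is 1/10 < 1? YES.
Since P[∪ A_i] ≤ 1/10 < 1, the complement has P[∩ A_i^c] ≥ 1 − 1/10 = 9/10 > 0, so some outcome avoids every A_i.

20·p = 1/10 ≈ 0.1000; existence CERTIFIED by the union bound.


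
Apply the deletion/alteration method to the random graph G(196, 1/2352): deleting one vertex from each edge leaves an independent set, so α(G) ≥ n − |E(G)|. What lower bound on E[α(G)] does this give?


E[|E(G)|] = C(196, 2)·p = 19110 · (1/2352) = 65/8.
E[α(G)] ≥ n − E[|E(G)|] = 196 − 65/8 = 1503/8.
Numerically: ≈ 187.875.
(This is only a lower bound; the true E[α(G)] may be larger.)

E[α(G)] ≥ 1503/8 ≈ 187.875.


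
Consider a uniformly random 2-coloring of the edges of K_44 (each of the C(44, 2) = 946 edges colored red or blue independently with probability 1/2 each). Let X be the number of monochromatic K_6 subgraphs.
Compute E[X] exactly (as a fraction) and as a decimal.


Let X = Σ_S X_S over the C(44, 6) = 7059052 subsets S of size 6, where X_S = 1 if the K_6 on S is monochromatic.
For a fixed S, the K_6 on S has C(6, 2) = 15 edges. P[all 15 edges red] = (1/2)^15, and likewise for blue, so P[monochromatic] = 2·(1/2)^15 = 2^{1 − 15} = 1/16384.
By linearity: E[X] = C(44, 6) · 2^{1 − 15} = 7059052 · 1/16384 = 1764763/4096.
Numerically: E[X] ≈ 430.850342.

E[X] = C(44,6)·2^(1−C(6,2)) = 1764763/4096 ≈ 430.850342.


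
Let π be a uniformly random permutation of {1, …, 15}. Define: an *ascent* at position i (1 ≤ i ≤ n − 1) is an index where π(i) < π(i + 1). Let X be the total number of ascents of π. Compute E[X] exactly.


Write X = Σ X_I over i = 1, …, 14, with X_I the indicator of one ascent.
There are 14 indicators.
For each fixed i, the pair (π(i), π(i+1)) is a uniformly random ordered pair of distinct values from {1, …, 15}; by symmetry P[π(i) < π(i+1)] = 1/2.
By linearity: E[X] = 14 · (1/2) = (15 − 1) · (1/2) = 7 ≈ 7.000.

E[X] = 7 = 7.000.


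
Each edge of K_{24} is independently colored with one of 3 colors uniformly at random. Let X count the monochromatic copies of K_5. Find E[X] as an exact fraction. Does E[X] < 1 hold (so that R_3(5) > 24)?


E[X] = C(24, 5) · 3^{1 − 10} = 42504 · 3^{−9} = 42504/19683.
As a reduced fraction: E[X] = 14168/6561 ≈ 2.1594269.
Is E[X] < 1? NO.
Since E[X] ≥ 1, the first-moment bound is inconclusive at n = 24; it does NOT by itself certify R_3(5) > 24.

E[X] = 14168/6561 ≈ 2.1594269; E[X] ≥ 1; first-moment method inconclusive here.


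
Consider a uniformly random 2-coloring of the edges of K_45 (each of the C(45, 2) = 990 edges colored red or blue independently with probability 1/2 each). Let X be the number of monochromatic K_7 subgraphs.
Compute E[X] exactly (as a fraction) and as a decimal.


Let X = Σ_S X_S over the C(45, 7) = 45379620 subsets S of size 7, where X_S = 1 if the K_7 on S is monochromatic.
For a fixed S, the K_7 on S has C(7, 2) = 21 edges. P[all 21 edges red] = (1/2)^21, and likewise for blue, so P[monochromatic] = 2·(1/2)^21 = 2^{1 − 21} = 1/1048576.
By linearity: E[X] = C(45, 7) · 2^{1 − 21} = 45379620 · 1/1048576 = 11344905/262144.
Numerically: E[X] ≈ 43.277.

E[X] = C(45,7)·2^(1−C(7,2)) = 11344905/262144 ≈ 43.277.
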